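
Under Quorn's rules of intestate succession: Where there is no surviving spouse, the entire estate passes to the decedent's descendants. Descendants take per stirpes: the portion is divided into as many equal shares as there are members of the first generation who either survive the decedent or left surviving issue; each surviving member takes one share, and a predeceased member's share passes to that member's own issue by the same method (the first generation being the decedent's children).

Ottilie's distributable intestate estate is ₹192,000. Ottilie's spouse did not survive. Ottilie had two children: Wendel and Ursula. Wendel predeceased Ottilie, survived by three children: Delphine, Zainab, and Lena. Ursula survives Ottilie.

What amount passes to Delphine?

The entire ₹192,000 passes to the descendants.
That amount (₹192,000) is divided into 2 shares of ₹96,000: Ursula takes ₹96,000; Wendel's ₹96,000 share passes to Wendel's issue.
Wendel's share (₹96,000) is divided into 3 shares of ₹32,000: Delphine, Zainab, and Lena each take ₹32,000.

Delphine receives ₹32,000.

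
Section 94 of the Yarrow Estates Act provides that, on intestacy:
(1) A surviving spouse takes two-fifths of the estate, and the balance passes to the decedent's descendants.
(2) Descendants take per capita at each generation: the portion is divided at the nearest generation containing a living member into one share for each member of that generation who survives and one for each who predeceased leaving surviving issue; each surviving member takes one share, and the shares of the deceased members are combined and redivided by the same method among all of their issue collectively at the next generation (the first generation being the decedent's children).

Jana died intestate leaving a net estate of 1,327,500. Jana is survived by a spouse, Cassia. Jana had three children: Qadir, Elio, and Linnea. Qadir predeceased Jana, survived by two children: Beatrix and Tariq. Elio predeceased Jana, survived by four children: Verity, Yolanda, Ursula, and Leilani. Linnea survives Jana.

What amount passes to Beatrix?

Cassia takes two-fifths of 1,327,500 = 531,000. The remaining 796,500 passes to the descendants.
The descendants' portion (796,500) is divided at the children's generation into 3 shares of 265,500. Linnea takes 265,500. The 2 shares of the deceased (Qadir and Elio) are combined into a pool of 531,000.
That pool (531,000) is divided at the grandchildren's generation equally among Beatrix, Tariq, Verity, Yolanda, Ursula, and Leilani: 88,500 each.

Beatrix receives 88,500.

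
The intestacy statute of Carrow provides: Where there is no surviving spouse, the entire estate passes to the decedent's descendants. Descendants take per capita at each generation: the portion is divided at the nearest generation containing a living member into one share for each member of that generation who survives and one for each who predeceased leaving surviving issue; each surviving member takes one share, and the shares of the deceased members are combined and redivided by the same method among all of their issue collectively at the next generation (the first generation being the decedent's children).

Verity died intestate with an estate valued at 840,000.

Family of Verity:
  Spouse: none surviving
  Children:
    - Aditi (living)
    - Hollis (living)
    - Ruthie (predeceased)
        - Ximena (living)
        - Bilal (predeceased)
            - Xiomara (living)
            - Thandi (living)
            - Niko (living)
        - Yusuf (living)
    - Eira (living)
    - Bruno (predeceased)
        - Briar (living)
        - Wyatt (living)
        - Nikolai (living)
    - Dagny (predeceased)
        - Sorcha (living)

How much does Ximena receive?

Ximena receives 60,000.

The entire 840,000 passes to the descendants.
That amount (840,000) is divided at the children's generation into 6 shares of 140,000. Aditi, Hollis, and Eira each take 140,000. The 3 shares of the deceased (Ruthie, Bruno, and Dagny) are combined into a pool of 420,000.
That pool (420,000) is divided at the grandchildren's generation into 7 shares of 60,000. Ximena, Yusuf, Briar, Wyatt, Nikolai, and Sorcha each take 60,000. The remaining share for the deceased Bilal (60,000) is carried to the next generation.
That pool (60,000) is divided at the great-grandchildren's generation equally among Xiomara, Thandi, and Niko: 20,000 each.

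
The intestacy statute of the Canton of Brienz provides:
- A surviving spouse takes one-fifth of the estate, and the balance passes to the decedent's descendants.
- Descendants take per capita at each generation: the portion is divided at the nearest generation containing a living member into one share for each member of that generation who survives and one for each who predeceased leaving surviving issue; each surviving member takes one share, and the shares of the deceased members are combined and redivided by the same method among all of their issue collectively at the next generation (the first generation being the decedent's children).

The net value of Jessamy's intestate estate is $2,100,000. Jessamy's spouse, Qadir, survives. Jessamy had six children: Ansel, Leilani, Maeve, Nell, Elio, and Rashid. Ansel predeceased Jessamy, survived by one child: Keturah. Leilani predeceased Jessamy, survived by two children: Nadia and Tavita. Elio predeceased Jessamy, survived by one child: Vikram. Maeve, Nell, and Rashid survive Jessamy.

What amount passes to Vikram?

Qadir takes one-fifth of $2,100,000 = $420,000. The remaining $1,680,000 passes to the descendants.
The descendants' portion ($1,680,000) is divided at the children's generation into 6 shares of $280,000. Maeve, Nell, and Rashid each take $280,000. The 3 shares of the deceased (Ansel, Leilani, and Elio) are combined into a pool of $840,000.
That pool ($840,000) is divided at the grandchildren's generation equally among Keturah, Nadia, Tavita, and Vikram: $210,000 each.

Vikram receives $210,000.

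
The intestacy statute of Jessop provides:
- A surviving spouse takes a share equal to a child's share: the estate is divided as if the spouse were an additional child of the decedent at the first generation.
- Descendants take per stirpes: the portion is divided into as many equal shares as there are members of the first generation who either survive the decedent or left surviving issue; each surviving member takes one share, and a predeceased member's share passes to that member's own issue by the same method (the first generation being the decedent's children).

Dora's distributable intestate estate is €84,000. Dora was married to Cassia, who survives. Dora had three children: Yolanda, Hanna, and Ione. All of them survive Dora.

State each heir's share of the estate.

The spouse counts as an additional share at the children's level, so there are 4 primary shares of €21,000. Cassia takes one such share (€21,000).
The children's combined portion (€63,000) is divided into 3 shares of €21,000: Yolanda, Hanna, and Ione each take €21,000.

Cassia: €21,000; Yolanda: €21,000; Hanna: €21,000; Ione: €21,000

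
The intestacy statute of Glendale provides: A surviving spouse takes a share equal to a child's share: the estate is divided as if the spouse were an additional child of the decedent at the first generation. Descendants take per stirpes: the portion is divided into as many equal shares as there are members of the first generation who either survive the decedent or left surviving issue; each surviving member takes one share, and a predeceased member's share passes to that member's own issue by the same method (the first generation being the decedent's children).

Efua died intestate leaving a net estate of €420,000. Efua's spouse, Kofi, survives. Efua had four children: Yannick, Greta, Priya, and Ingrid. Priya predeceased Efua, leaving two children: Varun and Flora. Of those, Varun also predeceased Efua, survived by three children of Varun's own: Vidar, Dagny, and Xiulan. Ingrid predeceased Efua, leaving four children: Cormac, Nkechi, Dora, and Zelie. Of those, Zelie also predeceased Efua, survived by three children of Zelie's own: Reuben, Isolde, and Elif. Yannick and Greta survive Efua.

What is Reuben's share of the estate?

The spouse counts as an additional share at the children's level, so there are 5 primary shares of €84,000. Kofi takes one such share (€84,000).
The children's combined portion (€336,000) is divided into 4 shares of €84,000: Yannick and Greta each take €84,000; Priya's €84,000 share passes to Priya's issue; Ingrid's €84,000 share passes to Ingrid's issue.
Priya's share (€84,000) is divided into 2 shares of €42,000: Flora takes €42,000; Varun's €42,000 share passes to Varun's issue.
Varun's share (€42,000) is divided into 3 shares of €14,000: Vidar, Dagny, and Xiulan each take €14,000.
Ingrid's share (€84,000) is divided into 4 shares of €21,000: Cormac, Nkechi, and Dora each take €21,000; Zelie's €21,000 share passes to Zelie's issue.
Zelie's share (€21,000) is divided into 3 shares of €7,000: Reuben, Isolde, and Elif each take €7,000.

Reuben receives €7,000.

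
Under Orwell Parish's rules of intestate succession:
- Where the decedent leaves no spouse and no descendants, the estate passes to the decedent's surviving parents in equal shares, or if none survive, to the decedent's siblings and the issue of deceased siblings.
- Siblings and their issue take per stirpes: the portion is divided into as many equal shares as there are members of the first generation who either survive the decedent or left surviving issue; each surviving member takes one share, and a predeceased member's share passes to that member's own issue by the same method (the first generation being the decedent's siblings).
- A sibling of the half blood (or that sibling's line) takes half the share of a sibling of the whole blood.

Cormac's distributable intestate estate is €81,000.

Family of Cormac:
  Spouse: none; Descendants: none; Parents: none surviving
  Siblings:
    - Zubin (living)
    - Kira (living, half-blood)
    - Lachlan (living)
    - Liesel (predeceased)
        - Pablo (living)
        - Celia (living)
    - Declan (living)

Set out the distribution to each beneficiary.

The entire €81,000 passes to the siblings and their issue.
Counting each half-blood sibling's line as half a unit, there are 9/2 units in €81,000, so one unit is €18,000. Whole-blood lines (Zubin, Lachlan, Liesel, and Declan) take €18,000 each; half-blood lines (Kira) take €9,000 each.
Liesel's share (€18,000) is divided into 2 shares of €9,000: Pablo and Celia each take €9,000.

Zubin: €18,000; Kira: €9,000; Lachlan: €18,000; Pablo: €9,000; Celia: €9,000; Declan: €18,000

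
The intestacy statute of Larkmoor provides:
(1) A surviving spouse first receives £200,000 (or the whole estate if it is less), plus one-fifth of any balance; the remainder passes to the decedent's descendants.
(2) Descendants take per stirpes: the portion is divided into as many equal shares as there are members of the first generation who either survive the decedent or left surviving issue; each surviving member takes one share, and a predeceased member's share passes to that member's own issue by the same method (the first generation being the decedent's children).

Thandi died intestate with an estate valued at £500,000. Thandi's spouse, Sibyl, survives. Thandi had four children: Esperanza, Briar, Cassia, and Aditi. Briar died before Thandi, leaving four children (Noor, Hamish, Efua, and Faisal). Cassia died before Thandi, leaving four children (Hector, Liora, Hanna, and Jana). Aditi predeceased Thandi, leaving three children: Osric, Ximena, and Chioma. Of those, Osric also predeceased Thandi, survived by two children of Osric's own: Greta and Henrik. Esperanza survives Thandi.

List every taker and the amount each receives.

Sibyl first takes £200,000, leaving a balance of £300,000. Sibyl then takes one-fifth of the balance (£60,000), for a total of £260,000. The remaining £240,000 passes to the descendants.
The descendants' portion (£240,000) is divided into 4 shares of £60,000: Esperanza takes £60,000; Briar's £60,000 share passes to Briar's issue; Cassia's £60,000 share passes to Cassia's issue; Aditi's £60,000 share passes to Aditi's issue.
Briar's share (£60,000) is divided into 4 shares of £15,000: Noor, Hamish, Efua, and Faisal each take £15,000.
Cassia's share (£60,000) is divided into 4 shares of £15,000: Hector, Liora, Hanna, and Jana each take £15,000.
Aditi's share (£60,000) is divided into 3 shares of £20,000: Ximena and Chioma each take £20,000; Osric's £20,000 share passes to Osric's issue.
Osric's share (£20,000) is divided into 2 shares of £10,000: Greta and Henrik each take £10,000.

Sibyl: £260,000; Esperanza: £60,000; Noor: £15,000; Hamish: £15,000; Efua: £15,000; Faisal: £15,000; Hector: £15,000; Liora: £15,000; Hanna: £15,000; Jana: £15,000; Greta: £10,000; Henrik: £10,000; Ximena: £20,000; Chioma: £20,000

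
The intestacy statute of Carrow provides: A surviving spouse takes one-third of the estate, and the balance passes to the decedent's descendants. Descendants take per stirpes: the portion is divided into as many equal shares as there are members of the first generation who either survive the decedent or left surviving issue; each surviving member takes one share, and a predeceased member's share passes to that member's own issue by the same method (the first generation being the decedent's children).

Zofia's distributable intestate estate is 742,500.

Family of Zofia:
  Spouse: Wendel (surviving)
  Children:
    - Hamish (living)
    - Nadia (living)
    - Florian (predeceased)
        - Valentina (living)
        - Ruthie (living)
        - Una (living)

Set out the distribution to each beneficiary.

Wendel takes one-third of 742,500 = 247,500. The remaining 495,000 passes to the descendants.
The descendants' portion (495,000) is divided into 3 shares of 165,000: Hamish and Nadia each take 165,000; Florian's 165,000 share passes to Florian's issue.
Florian's share (165,000) is divided into 3 shares of 55,000: Valentina, Ruthie, and Una each take 55,000.

Wendel: 247,500; Hamish: 165,000; Nadia: 165,000; Valentina: 55,000; Ruthie: 55,000; Una: 55,000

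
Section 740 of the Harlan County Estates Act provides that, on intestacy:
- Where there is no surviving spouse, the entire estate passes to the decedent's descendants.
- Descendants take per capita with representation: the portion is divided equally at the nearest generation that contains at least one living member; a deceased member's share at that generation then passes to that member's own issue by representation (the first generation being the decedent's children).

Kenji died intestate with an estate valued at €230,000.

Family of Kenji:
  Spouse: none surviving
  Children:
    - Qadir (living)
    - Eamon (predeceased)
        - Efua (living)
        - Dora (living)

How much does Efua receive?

Efua receives €57,500.

The entire €230,000 passes to the descendants.
That amount (€230,000) is divided into 2 shares of €115,000: Qadir takes €115,000; Eamon's €115,000 share passes to Eamon's issue.
Eamon's share (€115,000) is divided into 2 shares of €57,500: Efua and Dora each take €57,500.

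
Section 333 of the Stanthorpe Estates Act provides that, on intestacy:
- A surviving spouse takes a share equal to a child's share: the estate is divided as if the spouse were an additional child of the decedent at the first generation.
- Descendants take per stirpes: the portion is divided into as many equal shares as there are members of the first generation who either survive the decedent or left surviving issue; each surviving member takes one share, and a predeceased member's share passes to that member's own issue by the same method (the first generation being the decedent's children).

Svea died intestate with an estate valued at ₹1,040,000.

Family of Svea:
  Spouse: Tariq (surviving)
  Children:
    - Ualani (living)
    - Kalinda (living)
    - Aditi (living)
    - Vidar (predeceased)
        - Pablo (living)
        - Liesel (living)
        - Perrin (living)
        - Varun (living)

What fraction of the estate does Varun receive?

The spouse counts as an additional share at the children's level, so there are 5 primary shares of ₹208,000. Tariq takes one such share (₹208,000).
The children's combined portion (₹832,000) is divided into 4 shares of ₹208,000: Ualani, Kalinda, and Aditi each take ₹208,000; Vidar's ₹208,000 share passes to Vidar's issue.
Vidar's share (₹208,000) is divided into 4 shares of ₹52,000: Pablo, Liesel, Perrin, and Varun each take ₹52,000.

Varun receives 1/20 of the estate.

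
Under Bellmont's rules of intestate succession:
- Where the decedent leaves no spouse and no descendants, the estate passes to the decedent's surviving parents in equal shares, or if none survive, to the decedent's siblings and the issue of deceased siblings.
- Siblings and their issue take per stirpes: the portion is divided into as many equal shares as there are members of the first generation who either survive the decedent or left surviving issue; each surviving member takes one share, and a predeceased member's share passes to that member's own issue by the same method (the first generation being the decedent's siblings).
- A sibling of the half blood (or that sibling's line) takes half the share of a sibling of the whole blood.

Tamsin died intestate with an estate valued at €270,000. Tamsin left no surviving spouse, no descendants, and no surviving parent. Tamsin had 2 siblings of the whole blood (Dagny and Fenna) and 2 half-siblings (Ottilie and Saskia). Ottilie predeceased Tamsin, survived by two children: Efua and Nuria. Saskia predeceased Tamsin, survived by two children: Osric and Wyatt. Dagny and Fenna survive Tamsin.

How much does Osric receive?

Osric receives €22,500.

The entire €270,000 passes to the siblings and their issue.
Counting each half-blood sibling's line as half a unit, there are 3 units in €270,000, so one unit is €90,000. Whole-blood lines (Dagny and Fenna) take €90,000 each; half-blood lines (Ottilie and Saskia) take €45,000 each.
Ottilie's share (€45,000) is divided into 2 shares of €22,500: Efua and Nuria each take €22,500.
Saskia's share (€45,000) is divided into 2 shares of €22,500: Osric and Wyatt each take €22,500.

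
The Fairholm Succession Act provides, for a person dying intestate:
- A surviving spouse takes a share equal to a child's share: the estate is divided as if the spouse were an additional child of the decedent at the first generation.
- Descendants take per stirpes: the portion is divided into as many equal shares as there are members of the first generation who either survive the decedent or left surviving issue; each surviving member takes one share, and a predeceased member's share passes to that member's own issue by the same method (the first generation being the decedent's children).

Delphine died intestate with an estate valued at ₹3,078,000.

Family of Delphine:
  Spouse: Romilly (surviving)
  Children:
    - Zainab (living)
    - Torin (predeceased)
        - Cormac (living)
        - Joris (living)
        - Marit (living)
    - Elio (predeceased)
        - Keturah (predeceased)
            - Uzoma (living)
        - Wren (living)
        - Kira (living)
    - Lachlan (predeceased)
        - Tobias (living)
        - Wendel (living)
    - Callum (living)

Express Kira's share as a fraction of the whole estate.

Kira receives 1/18 of the estate.

The spouse counts as an additional share at the children's level, so there are 6 primary shares of ₹513,000. Romilly takes one such share (₹513,000).
The children's combined portion (₹2,565,000) is divided into 5 shares of ₹513,000: Zainab and Callum each take ₹513,000; Torin's ₹513,000 share passes to Torin's issue; Elio's ₹513,000 share passes to Elio's issue; Lachlan's ₹513,000 share passes to Lachlan's issue.
Torin's share (₹513,000) is divided into 3 shares of ₹171,000: Cormac, Joris, and Marit each take ₹171,000.
Elio's share (₹513,000) is divided into 3 shares of ₹171,000: Wren and Kira each take ₹171,000; Keturah's ₹171,000 share passes to Keturah's issue.
Keturah's share (₹171,000) passes entirely to Uzoma.
Lachlan's share (₹513,000) is divided into 2 shares of ₹256,500: Tobias and Wendel each take ₹256,500.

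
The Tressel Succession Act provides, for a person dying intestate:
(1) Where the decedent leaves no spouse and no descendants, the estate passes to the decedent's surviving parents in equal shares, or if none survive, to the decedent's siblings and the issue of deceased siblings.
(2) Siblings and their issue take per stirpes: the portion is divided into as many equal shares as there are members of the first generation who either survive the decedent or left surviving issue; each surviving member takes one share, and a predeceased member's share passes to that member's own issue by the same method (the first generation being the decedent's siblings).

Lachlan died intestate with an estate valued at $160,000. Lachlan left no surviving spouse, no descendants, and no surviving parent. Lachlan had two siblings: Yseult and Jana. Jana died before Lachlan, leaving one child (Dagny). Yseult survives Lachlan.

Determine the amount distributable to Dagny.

The entire $160,000 passes to the siblings and their issue.
That amount ($160,000) is divided into 2 shares of $80,000: Yseult takes $80,000; Jana's $80,000 share passes to Jana's issue.
Jana's share ($80,000) passes entirely to Dagny.

Dagny receives $80,000.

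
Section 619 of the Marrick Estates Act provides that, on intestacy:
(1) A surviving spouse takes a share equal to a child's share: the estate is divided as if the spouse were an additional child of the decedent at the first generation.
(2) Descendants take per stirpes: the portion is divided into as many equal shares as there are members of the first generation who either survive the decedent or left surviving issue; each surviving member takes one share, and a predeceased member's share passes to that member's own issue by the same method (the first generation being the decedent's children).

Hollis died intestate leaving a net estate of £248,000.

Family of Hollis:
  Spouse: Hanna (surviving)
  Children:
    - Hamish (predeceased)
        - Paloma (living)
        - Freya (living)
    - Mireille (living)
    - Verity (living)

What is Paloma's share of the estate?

The spouse counts as an additional share at the children's level, so there are 4 primary shares of £62,000. Hanna takes one such share (£62,000).
The children's combined portion (£186,000) is divided into 3 shares of £62,000: Mireille and Verity each take £62,000; Hamish's £62,000 share passes to Hamish's issue.
Hamish's share (£62,000) is divided into 2 shares of £31,000: Paloma and Freya each take £31,000.

Paloma receives £31,000.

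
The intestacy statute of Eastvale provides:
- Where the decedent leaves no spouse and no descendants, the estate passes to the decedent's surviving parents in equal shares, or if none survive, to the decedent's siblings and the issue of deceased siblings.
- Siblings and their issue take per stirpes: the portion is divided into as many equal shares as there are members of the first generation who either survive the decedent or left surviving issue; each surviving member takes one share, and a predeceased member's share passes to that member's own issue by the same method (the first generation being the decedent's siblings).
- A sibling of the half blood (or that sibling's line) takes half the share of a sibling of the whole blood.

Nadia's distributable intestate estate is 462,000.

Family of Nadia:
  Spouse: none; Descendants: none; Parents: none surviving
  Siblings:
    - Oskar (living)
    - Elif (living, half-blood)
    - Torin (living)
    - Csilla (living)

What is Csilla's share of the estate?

The entire 462,000 passes to the siblings and their issue.
Counting each half-blood sibling's line as half a unit, there are 7/2 units in 462,000, so one unit is 132,000. Whole-blood lines (Oskar, Torin, and Csilla) take 132,000 each; half-blood lines (Elif) take 66,000 each.

Csilla receives 132,000.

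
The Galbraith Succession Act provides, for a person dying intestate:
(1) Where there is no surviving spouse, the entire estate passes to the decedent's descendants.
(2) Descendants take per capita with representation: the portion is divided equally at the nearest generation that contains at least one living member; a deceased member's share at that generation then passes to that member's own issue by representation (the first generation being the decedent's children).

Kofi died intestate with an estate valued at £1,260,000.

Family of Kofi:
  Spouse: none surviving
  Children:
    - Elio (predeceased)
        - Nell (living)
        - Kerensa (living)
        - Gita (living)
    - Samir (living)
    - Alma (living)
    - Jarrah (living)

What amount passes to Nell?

Nell receives £105,000.

The entire £1,260,000 passes to the descendants.
That amount (£1,260,000) is divided into 4 shares of £315,000: Samir, Alma, and Jarrah each take £315,000; Elio's £315,000 share passes to Elio's issue.
Elio's share (£315,000) is divided into 3 shares of £105,000: Nell, Kerensa, and Gita each take £105,000.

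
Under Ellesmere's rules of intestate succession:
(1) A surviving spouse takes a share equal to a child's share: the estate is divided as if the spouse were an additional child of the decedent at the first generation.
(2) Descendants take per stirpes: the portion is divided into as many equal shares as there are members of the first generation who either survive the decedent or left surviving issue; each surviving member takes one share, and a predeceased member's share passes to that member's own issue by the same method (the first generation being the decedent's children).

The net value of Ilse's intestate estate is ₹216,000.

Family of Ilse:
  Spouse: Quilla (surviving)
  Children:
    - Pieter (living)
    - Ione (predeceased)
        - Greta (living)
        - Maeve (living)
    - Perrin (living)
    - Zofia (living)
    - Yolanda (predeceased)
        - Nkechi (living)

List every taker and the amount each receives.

The spouse counts as an additional share at the children's level, so there are 6 primary shares of ₹36,000. Quilla takes one such share (₹36,000).
The children's combined portion (₹180,000) is divided into 5 shares of ₹36,000: Pieter, Perrin, and Zofia each take ₹36,000; Ione's ₹36,000 share passes to Ione's issue; Yolanda's ₹36,000 share passes to Yolanda's issue.
Ione's share (₹36,000) is divided into 2 shares of ₹18,000: Greta and Maeve each take ₹18,000.
Yolanda's share (₹36,000) passes entirely to Nkechi.

Quilla: ₹36,000; Pieter: ₹36,000; Greta: ₹18,000; Maeve: ₹18,000; Perrin: ₹36,000; Zofia: ₹36,000; Nkechi: ₹36,000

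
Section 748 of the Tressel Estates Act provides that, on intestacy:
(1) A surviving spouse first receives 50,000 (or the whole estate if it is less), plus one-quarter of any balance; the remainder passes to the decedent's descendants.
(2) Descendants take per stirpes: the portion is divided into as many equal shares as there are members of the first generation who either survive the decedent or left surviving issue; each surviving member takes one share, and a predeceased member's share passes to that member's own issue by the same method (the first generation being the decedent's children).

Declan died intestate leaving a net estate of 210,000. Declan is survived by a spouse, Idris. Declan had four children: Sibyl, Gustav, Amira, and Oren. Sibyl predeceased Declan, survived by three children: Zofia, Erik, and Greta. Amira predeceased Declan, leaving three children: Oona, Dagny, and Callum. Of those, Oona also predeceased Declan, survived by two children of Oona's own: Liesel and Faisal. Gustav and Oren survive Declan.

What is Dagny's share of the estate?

Idris first takes 50,000, leaving a balance of 160,000. Idris then takes one-quarter of the balance (40,000), for a total of 90,000. The remaining 120,000 passes to the descendants.
The descendants' portion (120,000) is divided into 4 shares of 30,000: Gustav and Oren each take 30,000; Sibyl's 30,000 share passes to Sibyl's issue; Amira's 30,000 share passes to Amira's issue.
Sibyl's share (30,000) is divided into 3 shares of 10,000: Zofia, Erik, and Greta each take 10,000.
Amira's share (30,000) is divided into 3 shares of 10,000: Dagny and Callum each take 10,000; Oona's 10,000 share passes to Oona's issue.
Oona's share (10,000) is divided into 2 shares of 5,000: Liesel and Faisal each take 5,000.

Dagny receives 10,000.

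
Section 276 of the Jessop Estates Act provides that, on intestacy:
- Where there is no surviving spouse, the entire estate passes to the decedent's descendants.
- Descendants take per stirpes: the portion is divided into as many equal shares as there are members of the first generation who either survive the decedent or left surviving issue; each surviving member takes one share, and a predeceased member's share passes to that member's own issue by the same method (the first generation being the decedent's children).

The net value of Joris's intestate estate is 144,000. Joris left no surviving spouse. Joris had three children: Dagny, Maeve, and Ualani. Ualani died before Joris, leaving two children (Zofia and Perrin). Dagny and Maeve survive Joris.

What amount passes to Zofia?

Zofia receives 24,000.

The entire 144,000 passes to the descendants.
That amount (144,000) is divided into 3 shares of 48,000: Dagny and Maeve each take 48,000; Ualani's 48,000 share passes to Ualani's issue.
Ualani's share (48,000) is divided into 2 shares of 24,000: Zofia and Perrin each take 24,000.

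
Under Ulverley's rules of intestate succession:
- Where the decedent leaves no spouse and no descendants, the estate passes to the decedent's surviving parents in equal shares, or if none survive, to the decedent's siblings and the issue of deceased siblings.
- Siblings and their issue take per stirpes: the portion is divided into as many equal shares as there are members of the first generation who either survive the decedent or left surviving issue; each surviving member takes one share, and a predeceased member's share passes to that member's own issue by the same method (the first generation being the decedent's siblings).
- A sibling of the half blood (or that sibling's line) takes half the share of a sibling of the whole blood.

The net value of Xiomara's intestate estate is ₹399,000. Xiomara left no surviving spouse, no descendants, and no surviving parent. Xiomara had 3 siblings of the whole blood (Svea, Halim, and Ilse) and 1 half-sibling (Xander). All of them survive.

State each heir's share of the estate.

Svea: ₹114,000; Halim: ₹114,000; Xander: ₹57,000; Ilse: ₹114,000

The entire ₹399,000 passes to the siblings and their issue.
Counting each half-blood sibling's line as half a unit, there are 7/2 units in ₹399,000, so one unit is ₹114,000. Whole-blood lines (Svea, Halim, and Ilse) take ₹114,000 each; half-blood lines (Xander) take ₹57,000 each.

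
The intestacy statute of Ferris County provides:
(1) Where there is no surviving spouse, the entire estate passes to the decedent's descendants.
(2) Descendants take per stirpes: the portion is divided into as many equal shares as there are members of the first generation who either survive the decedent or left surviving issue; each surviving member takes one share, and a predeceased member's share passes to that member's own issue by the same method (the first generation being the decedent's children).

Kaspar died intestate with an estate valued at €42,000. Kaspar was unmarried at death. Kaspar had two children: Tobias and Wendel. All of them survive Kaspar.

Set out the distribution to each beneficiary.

The entire €42,000 passes to the descendants.
That amount (€42,000) is divided into 2 shares of €21,000: Tobias and Wendel each take €21,000.

Tobias: €21,000; Wendel: €21,000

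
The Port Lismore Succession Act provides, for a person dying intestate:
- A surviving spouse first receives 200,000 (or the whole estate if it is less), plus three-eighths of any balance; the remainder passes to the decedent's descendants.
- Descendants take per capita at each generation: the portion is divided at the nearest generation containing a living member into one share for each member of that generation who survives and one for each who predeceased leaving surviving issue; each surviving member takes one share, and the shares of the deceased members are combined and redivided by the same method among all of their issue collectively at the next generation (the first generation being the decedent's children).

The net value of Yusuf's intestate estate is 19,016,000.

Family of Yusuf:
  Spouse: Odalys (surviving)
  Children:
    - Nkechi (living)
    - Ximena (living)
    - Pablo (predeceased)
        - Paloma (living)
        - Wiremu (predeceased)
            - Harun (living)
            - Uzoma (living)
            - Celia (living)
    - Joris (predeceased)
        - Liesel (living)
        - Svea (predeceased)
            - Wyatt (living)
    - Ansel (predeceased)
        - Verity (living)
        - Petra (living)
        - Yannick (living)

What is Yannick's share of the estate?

Yannick receives 1,008,000.

Odalys first takes 200,000, leaving a balance of 18,816,000. Odalys then takes three-eighths of the balance (7,056,000), for a total of 7,256,000. The remaining 11,760,000 passes to the descendants.
The descendants' portion (11,760,000) is divided at the children's generation into 5 shares of 2,352,000. Nkechi and Ximena each take 2,352,000. The 3 shares of the deceased (Pablo, Joris, and Ansel) are combined into a pool of 7,056,000.
That pool (7,056,000) is divided at the grandchildren's generation into 7 shares of 1,008,000. Paloma, Liesel, Verity, Petra, and Yannick each take 1,008,000. The 2 shares of the deceased (Wiremu and Svea) are combined into a pool of 2,016,000.
That pool (2,016,000) is divided at the great-grandchildren's generation equally among Harun, Uzoma, Celia, and Wyatt: 504,000 each.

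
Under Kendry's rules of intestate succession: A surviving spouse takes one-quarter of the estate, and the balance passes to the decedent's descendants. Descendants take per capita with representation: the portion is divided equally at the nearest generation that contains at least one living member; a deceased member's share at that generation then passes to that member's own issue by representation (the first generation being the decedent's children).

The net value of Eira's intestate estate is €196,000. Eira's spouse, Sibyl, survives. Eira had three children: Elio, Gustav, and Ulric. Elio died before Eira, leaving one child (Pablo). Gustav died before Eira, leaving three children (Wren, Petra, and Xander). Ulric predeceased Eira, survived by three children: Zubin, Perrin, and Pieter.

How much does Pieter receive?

Sibyl takes one-quarter of €196,000 = €49,000. The remaining €147,000 passes to the descendants.
No child survives, so the initial division is made at the grandchildren's generation.
The descendants' portion (€147,000) is divided into 7 shares of €21,000: Pablo, Wren, Petra, Xander, Zubin, Perrin, and Pieter each take €21,000.

Pieter receives €21,000.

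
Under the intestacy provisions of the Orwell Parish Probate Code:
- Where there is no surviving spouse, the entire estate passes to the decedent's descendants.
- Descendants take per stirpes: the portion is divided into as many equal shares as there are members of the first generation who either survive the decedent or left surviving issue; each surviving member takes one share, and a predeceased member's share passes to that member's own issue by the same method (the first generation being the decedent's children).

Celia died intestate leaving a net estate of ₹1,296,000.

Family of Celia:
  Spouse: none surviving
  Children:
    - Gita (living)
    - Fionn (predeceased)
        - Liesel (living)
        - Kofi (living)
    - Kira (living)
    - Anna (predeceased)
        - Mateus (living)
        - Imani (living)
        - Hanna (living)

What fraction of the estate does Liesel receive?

The entire ₹1,296,000 passes to the descendants.
That amount (₹1,296,000) is divided into 4 shares of ₹324,000: Gita and Kira each take ₹324,000; Fionn's ₹324,000 share passes to Fionn's issue; Anna's ₹324,000 share passes to Anna's issue.
Fionn's share (₹324,000) is divided into 2 shares of ₹162,000: Liesel and Kofi each take ₹162,000.
Anna's share (₹324,000) is divided into 3 shares of ₹108,000: Mateus, Imani, and Hanna each take ₹108,000.

Liesel receives 1/8 of the estate.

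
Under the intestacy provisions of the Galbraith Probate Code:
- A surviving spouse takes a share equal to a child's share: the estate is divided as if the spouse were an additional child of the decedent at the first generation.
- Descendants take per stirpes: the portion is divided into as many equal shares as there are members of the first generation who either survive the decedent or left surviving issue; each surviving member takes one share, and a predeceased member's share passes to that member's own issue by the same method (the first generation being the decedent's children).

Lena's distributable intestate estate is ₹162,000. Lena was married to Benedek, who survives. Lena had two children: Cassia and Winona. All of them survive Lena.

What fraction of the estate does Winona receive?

Winona receives 1/3 of the estate.

The spouse counts as an additional share at the children's level, so there are 3 primary shares of ₹54,000. Benedek takes one such share (₹54,000).
The children's combined portion (₹108,000) is divided into 2 shares of ₹54,000: Cassia and Winona each take ₹54,000.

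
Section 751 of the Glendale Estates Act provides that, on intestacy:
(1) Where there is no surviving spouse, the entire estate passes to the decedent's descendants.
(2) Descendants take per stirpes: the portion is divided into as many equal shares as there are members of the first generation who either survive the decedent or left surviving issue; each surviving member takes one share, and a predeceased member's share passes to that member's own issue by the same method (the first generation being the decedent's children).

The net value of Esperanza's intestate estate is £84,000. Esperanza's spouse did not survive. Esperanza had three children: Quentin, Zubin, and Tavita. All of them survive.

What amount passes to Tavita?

The entire £84,000 passes to the descendants.
That amount (£84,000) is divided into 3 shares of £28,000: Quentin, Zubin, and Tavita each take £28,000.

Tavita receives £28,000.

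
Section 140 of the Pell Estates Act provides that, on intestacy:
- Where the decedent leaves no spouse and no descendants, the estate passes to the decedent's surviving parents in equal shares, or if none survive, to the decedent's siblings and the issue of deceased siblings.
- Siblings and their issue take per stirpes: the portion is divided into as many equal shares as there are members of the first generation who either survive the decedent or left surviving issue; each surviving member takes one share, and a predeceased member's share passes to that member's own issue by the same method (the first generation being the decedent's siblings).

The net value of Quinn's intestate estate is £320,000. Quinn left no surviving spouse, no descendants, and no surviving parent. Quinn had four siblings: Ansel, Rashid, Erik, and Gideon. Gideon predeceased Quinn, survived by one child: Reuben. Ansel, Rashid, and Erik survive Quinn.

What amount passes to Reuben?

The entire £320,000 passes to the siblings and their issue.
That amount (£320,000) is divided into 4 shares of £80,000: Ansel, Rashid, and Erik each take £80,000; Gideon's £80,000 share passes to Gideon's issue.
Gideon's share (£80,000) passes entirely to Reuben.

Reuben receives £80,000.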